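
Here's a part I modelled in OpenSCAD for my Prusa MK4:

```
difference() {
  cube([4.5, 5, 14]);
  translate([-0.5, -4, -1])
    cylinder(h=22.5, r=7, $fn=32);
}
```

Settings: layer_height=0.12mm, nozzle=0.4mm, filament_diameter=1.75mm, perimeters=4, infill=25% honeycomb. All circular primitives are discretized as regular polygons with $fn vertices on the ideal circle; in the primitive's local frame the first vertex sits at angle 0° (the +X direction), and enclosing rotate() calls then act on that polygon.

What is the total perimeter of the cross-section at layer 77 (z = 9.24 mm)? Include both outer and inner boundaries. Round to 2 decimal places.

15.73 mm

At z = 9.24 mm: the cube (footprint 4.5×5) is included at this height (perimeter 19.00 mm); the cylinder at (-0.5, -4): section is a regular 32-gon, circumradius r=7 (perimeter = 2·32·7.000·sin(180°/32) = 43.91 mm); Subtracting the remaining from the first: starting from the 4.5×5 cube, the r=7 cylinder at (-0.5, -4) partially overlaps it — only the 10.13 mm² overlap (of its 152.95 mm²) is removed, clipping the outline — boundary = 15.73 mm. Overall, the cross-section is a single solid region. Total boundary length (outer) = 15.73 mm.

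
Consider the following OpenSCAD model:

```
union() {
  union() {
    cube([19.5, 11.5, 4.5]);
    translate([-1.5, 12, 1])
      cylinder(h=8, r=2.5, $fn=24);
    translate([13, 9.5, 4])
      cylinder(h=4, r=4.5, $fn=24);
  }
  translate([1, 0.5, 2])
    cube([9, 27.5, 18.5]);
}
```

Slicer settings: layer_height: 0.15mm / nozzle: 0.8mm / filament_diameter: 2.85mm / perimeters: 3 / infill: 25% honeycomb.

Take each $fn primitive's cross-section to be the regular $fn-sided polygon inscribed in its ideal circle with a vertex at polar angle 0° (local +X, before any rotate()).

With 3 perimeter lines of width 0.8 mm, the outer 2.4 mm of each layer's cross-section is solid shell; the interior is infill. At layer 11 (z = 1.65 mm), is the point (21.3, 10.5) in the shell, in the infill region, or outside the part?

At z = 1.65 mm: the 19.5×11.5 cube contributes its full rectangle; the r=2.5 cylinder at (-1.5, 12) contributes a regular 24-gon of circumradius 2.5; the cylinder at (13, 9.5) does not reach this height (z outside [4, 8]); Combining (union): the regions partially overlap (shared area 0.88 mm²), so overlapping operands fuse into one piece — 1 connected region; the cube at (1, 0.5) is absent (z outside [2, 20.5]); Taking the union: only the result so far is present, so the union is just that shape — 1 connected region. Overall, the cross-section is a single solid region. The nearest boundary edge runs (19.50, 11.50)→(19.50, 0.00); distance from the point to it = 1.80 mm. The point is not inside any of the regions above, so it lies outside the cross-section (1.80 mm from the nearest boundary).

outside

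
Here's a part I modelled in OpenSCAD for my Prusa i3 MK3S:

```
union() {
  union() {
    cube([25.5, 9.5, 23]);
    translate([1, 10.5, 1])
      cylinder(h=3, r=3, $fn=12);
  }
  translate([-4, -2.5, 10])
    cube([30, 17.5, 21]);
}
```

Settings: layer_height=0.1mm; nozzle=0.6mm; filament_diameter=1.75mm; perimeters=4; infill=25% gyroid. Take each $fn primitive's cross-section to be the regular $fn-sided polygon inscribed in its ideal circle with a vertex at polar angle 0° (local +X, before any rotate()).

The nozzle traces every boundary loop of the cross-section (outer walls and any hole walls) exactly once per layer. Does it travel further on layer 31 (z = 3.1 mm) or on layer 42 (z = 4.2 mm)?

Layer 31 (z = 3.1): the cube (footprint 25.5×9.5) is included at this height (perimeter 70.00 mm); the cylinder at (1, 10.5): section is a regular 12-gon, circumradius r=3 (perimeter = 2·12·3.000·sin(180°/12) = 18.63 mm); Merging all regions: the regions partially overlap (shared area 5.75 mm²), so the edge portions inside another operand are dropped and the merged outline is re-measured after clipping — boundary = 78.51 mm; the cube at (-4, -2.5) is absent (z outside [10, 31]); Taking the union: only the result so far is present, so the union is just that shape — boundary = 78.51 mm. So its perimeter = 78.51 mm. Layer 42 (z = 4.2): the cube (footprint 25.5×9.5) is included at this height (perimeter 70.00 mm); the cylinder at (1, 10.5) does not reach this height (z outside [1, 4]); Merging all regions: only the 25.5×9.5 cube is present, so the union is just that shape — boundary = 70.00 mm; the cube at (-4, -2.5) is absent (z outside [10, 31]); Merging all regions: only that combined region is present, so the union is just that shape — boundary = 70.00 mm. So its perimeter = 70.00 mm. Layer 31 is larger (78.51 vs 70.00 mm).

layer 31 (z = 3.1 mm)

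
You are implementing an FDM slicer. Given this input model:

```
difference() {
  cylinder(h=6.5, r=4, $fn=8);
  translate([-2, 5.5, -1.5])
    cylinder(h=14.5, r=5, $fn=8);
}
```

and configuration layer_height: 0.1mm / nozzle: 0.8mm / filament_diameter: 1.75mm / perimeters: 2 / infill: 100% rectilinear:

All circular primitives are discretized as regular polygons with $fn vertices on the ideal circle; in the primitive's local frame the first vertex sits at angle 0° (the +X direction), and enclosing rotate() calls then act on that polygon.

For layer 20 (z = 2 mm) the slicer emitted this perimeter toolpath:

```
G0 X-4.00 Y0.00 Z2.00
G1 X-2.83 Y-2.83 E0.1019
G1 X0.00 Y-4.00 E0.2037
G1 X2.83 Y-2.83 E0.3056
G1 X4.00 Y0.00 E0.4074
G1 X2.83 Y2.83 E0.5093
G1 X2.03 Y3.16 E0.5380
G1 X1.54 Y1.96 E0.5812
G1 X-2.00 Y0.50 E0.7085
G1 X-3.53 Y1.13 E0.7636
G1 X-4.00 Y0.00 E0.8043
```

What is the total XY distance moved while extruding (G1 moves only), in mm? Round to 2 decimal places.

24.18 mm

Sum the Euclidean lengths of each G1 segment: total = 24.18 mm.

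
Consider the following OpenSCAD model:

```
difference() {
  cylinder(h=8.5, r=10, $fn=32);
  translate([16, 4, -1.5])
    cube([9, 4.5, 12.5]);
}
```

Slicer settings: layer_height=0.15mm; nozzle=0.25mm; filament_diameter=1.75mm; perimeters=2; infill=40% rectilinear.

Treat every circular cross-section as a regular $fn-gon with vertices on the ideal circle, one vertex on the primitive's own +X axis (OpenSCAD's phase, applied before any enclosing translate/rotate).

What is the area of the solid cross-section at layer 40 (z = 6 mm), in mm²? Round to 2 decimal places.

At z = 6 mm: the cylinder: section is a regular 32-gon, circumradius r=10 (area = (32/2)·10.000²·sin(360°/32) = 312.14 mm²); the cube at (16, 4) is present — its section is the full 9×4.5 rectangle (area 40.50 mm²); Subtracting the remaining from the first: starting from the r=10 cylinder (312.14 mm²), the 9×4.5 cube at (16, 4) misses the remaining region (no effect) — area = 312.14 mm². Overall, the cross-section is a single solid region. Net area = 312.14 mm².

312.14 mm²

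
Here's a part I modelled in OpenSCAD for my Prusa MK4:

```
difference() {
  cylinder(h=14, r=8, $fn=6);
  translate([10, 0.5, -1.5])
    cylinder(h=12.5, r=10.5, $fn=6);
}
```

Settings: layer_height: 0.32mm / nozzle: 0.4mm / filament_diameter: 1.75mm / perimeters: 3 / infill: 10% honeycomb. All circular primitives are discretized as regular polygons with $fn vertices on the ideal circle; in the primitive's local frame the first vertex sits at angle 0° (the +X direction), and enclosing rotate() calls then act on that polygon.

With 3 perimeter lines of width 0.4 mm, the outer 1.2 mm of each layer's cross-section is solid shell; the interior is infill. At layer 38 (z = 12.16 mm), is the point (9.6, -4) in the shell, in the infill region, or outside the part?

At z = 12.16 mm: the r=8 cylinder gives a regular 6-gon of circumradius 8 (constant along its height); the cylinder at (10, 0.5) is not intersected at this z (z outside [-1.5, 11]); Subtracting the remaining from the first: none of the subtracted shapes is present at this height, so the r=8 cylinder is unchanged — 1 connected region. Overall, the cross-section is a single solid region. The nearest boundary edge runs (4.00, -6.93)→(8.00, 0.00); distance from the point to it = 3.39 mm. The point is not inside any of the regions above, so it lies outside the cross-section (3.39 mm from the nearest boundary).

outside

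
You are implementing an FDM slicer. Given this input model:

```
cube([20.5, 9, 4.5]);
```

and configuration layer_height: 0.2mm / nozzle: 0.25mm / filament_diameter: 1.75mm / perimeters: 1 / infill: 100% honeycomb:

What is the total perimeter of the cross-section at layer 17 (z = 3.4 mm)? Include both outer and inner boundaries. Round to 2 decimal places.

59.00 mm

At z = 3.4 mm: the 20.5×9 cube contributes its full rectangle (perimeter 59.00 mm). Overall, the cross-section is a single solid region. Total boundary length (outer) = 59.00 mm.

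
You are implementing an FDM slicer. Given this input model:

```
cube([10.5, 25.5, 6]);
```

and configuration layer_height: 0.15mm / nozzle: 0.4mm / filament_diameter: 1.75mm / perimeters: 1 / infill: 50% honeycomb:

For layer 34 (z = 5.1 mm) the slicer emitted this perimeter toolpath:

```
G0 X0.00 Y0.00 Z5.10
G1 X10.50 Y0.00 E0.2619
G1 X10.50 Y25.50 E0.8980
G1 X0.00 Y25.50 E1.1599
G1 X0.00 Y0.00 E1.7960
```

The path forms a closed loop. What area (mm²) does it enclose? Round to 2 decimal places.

267.75 mm²

Apply the shoelace formula to the sequence of (X, Y) vertices; enclosed area = 267.75 mm².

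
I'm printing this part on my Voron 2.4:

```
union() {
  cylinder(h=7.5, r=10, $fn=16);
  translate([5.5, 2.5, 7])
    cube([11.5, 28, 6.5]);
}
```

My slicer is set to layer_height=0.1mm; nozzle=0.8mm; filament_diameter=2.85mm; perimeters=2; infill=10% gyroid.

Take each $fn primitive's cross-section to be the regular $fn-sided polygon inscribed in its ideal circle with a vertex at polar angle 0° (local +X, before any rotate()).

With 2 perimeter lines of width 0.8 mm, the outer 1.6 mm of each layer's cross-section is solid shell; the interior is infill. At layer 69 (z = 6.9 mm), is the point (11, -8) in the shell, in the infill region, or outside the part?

At z = 6.9 mm: the r=10 cylinder contributes a regular 16-gon of circumradius 10; the cube at (5.5, 2.5) is not intersected at this z (z outside [7, 13.5]); Taking the union: only the r=10 cylinder is present, so the union is just that shape — 1 connected region. Overall, the cross-section is a single solid region. The nearest boundary edge runs (7.07, -7.07)→(9.24, -3.83); distance from the point to it = 3.78 mm. The point is not inside any of the regions above, so it lies outside the cross-section (3.78 mm from the nearest boundary).

outside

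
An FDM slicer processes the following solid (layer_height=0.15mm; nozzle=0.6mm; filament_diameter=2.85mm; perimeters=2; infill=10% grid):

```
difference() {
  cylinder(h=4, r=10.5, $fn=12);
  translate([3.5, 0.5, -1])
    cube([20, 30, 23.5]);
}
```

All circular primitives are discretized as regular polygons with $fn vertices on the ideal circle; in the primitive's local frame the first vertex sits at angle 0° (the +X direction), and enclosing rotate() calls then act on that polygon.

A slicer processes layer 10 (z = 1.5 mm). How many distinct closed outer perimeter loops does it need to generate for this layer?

1

At z = 1.5 mm: the r=10.5 cylinder contributes a regular 12-gon of circumradius 10.5; the cube at (3.5, 0.5) (footprint 20×30) is included at this height; Subtracting the remaining from the first: starting from the r=10.5 cylinder, the 20×30 cube at (3.5, 0.5) partially overlaps it — only the 44.11 mm² overlap (of its 600.00 mm²) is removed, clipping the outline — 1 connected region. The result has 1 disconnected region.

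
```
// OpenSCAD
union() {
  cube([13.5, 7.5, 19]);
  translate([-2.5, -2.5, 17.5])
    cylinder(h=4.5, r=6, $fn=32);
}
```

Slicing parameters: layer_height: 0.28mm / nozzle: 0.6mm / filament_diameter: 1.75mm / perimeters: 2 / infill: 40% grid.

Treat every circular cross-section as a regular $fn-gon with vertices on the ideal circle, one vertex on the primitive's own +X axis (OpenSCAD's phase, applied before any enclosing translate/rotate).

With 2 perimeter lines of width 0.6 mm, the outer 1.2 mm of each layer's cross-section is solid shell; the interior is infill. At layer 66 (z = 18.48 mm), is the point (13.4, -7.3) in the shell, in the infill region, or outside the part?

outside

At z = 18.48 mm: the cube (footprint 13.5×7.5) is included at this height; the r=6 cylinder at (-2.5, -2.5) gives a regular 32-gon of circumradius 6 (constant along its height); Combining (union): the regions partially overlap (shared area 5.33 mm²), so overlapping operands fuse into one piece — 1 connected region. Overall, the cross-section is a single solid region. The nearest boundary edge runs (13.50, 0.00)→(2.93, 0.00); distance from the point to it = 7.30 mm. The point is not inside any of the regions above, so it lies outside the cross-section (7.30 mm from the nearest boundary).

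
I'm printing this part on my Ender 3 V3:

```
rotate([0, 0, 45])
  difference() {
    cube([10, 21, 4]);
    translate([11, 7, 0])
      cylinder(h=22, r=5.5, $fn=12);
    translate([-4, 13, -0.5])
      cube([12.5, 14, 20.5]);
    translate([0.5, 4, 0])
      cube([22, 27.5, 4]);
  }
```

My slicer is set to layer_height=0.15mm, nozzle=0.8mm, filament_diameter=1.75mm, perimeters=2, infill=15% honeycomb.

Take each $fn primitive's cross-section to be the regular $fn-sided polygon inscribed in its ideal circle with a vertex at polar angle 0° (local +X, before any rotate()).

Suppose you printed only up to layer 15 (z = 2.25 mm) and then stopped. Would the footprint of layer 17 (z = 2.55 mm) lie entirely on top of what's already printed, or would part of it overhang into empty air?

entirely on top

Compare the two slices. At z = 2.25: the 10×21 cube contributes its full rectangle (area 210.00 mm²); the cylinder at (11, 7): section is a regular 12-gon, circumradius r=5.5 (area = (12/2)·5.500²·sin(360°/12) = 90.75 mm²); the cube at (-4, 13) is present — its section is the full 12.5×14 rectangle (area 175.00 mm²); the cube at (0.5, 4) (footprint 22×27.5) is included at this height (area 605.00 mm²); After the difference (first − rest): starting from the 10×21 cube (210.00 mm²), the r=5.5 cylinder at (11, 7) partially overlaps it — only the 34.64 mm² overlap (of its 90.75 mm²) is removed, clipping the outline; the 12.5×14 cube at (-4, 13) partially overlaps it — only the 68.00 mm² overlap (of its 175.00 mm²) is removed, clipping the outline; the 22×27.5 cube at (0.5, 4) partially overlaps it — only the 67.91 mm² overlap (of its 605.00 mm²) is removed, clipping the outline — area = 39.45 mm²; (whole slice rotated 45° about Z — lengths, areas and connectivity unchanged). At z = 2.55: the cube (footprint 10×21) is included at this height (area 210.00 mm²); the r=5.5 cylinder at (11, 7) gives a regular 12-gon of circumradius 5.5 (constant along its height) (area = (12/2)·5.500²·sin(360°/12) = 90.75 mm²); the cube at (-4, 13) (footprint 12.5×14) is included at this height (area 175.00 mm²); the 22×27.5 cube at (0.5, 4) contributes its full rectangle (area 605.00 mm²); After the difference (first − rest): starting from the 10×21 cube (210.00 mm²), the r=5.5 cylinder at (11, 7) partially overlaps it — only the 34.64 mm² overlap (of its 90.75 mm²) is removed, clipping the outline; the 12.5×14 cube at (-4, 13) partially overlaps it — only the 68.00 mm² overlap (of its 175.00 mm²) is removed, clipping the outline; the 22×27.5 cube at (0.5, 4) partially overlaps it — only the 67.91 mm² overlap (of its 605.00 mm²) is removed, clipping the outline — area = 39.45 mm²; (rotated 45° about Z; rotation is an isometry so areas/perimeters/island counts are preserved). Checking containment: the cross-section at z = 2.55 is a subset of the cross-section at z = 2.25.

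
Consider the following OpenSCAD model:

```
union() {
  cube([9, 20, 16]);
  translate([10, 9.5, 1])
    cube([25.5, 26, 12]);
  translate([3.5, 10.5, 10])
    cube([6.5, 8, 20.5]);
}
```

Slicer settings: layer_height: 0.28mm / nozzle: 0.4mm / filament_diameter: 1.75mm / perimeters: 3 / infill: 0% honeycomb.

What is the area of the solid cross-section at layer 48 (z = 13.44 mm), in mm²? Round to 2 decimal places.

At z = 13.44 mm: the cube (footprint 9×20) is included at this height (area 180.00 mm²); the cube at (10, 9.5) is absent (z outside [1, 13]); the 6.5×8 cube at (3.5, 10.5) contributes its full rectangle (area 52.00 mm²); Merging all regions: the regions partially overlap — summed areas 232.00 mm² minus the doubly-counted overlap 44.00 mm² gives 188.00 mm² — area = 188.00 mm². Overall, the cross-section is a single solid region. Net area = 188.00 mm².

188.00 mm²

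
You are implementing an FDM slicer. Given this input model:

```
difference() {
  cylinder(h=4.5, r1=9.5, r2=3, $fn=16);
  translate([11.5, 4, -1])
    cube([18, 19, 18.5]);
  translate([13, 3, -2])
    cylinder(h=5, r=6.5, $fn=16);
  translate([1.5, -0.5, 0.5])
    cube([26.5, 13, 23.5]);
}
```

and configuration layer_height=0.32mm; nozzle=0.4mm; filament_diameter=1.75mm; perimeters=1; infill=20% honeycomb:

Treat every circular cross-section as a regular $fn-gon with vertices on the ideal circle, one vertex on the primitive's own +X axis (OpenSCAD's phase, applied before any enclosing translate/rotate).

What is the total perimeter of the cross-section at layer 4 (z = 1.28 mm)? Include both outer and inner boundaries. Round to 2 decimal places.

50.75 mm

At z = 1.28 mm: the cone: at t=0.284 of its height the radius interpolates to r₁+(r₂−r₁)t = 7.651, giving a regular 16-gon of that circumradius (perimeter = 2·16·7.651·sin(180°/16) = 47.77 mm); the cube at (11.5, 4) (footprint 18×19) is included at this height (perimeter 74.00 mm); the r=6.5 cylinder at (13, 3) contributes a regular 16-gon of circumradius 6.5 (perimeter = 2·16·6.500·sin(180°/16) = 40.58 mm); the 26.5×13 cube at (1.5, -0.5) contributes its full rectangle (perimeter 79.00 mm); After the difference (first − rest): starting from the cone, the 18×19 cube at (11.5, 4) misses the remaining region (no effect); the r=6.5 cylinder at (13, 3) partially overlaps it — only the 1.81 mm² overlap (of its 129.35 mm²) is removed, clipping the outline; the 26.5×13 cube at (1.5, -0.5) partially overlaps it — only the 34.79 mm² overlap (of its 344.50 mm²) is removed, clipping the outline — boundary = 50.75 mm. Overall, the cross-section is a single solid region. Total boundary length (outer) = 50.75 mm.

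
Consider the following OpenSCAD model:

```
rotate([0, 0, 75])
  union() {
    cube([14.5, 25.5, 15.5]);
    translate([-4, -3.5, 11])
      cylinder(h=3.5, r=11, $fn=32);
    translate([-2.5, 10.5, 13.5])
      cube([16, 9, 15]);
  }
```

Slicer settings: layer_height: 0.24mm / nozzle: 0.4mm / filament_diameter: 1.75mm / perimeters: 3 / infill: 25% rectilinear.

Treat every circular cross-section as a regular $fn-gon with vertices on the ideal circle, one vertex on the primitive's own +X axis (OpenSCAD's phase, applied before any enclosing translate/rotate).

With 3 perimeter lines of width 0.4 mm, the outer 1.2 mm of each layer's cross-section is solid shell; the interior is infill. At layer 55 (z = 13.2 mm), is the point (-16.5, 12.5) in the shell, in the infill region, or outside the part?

At z = 13.2 mm: the cube is present — its section is the full 14.5×25.5 rectangle; the r=11 cylinder at (-4, -3.5) contributes a regular 32-gon of circumradius 11; the cube at (-2.5, 10.5) does not reach this height (z outside [13.5, 28.5]); Combining (union): the regions partially overlap (shared area 27.85 mm²), so overlapping operands fuse into one piece — 1 connected region; (whole slice rotated 75° about Z — lengths, areas and connectivity unchanged). Overall, the cross-section is a single solid region. Undo the 75° rotation: the query point maps to (7.804, 19.173) in the un-rotated model frame. The nearest boundary edge runs (0.00, 25.50)→(14.50, 25.50); distance from the point to it = 6.33 mm. The point is inside the cross-section and 6.33 mm from the nearest boundary — more than the 1.2 mm shell width (3 × 0.4), so it's in the infill interior.

infill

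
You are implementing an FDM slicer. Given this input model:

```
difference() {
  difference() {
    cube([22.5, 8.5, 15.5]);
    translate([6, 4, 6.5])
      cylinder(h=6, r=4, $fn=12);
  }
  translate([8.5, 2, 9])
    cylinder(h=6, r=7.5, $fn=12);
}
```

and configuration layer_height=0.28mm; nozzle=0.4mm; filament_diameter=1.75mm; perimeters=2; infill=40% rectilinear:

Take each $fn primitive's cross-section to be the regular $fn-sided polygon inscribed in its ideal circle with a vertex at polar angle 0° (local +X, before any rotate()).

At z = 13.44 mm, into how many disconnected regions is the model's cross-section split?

At z = 13.44 mm: the cube is present — its section is the full 22.5×8.5 rectangle; the cylinder at (6, 4) does not reach this height (z outside [6.5, 12.5]); After the difference (first − rest): none of the subtracted shapes is present at this height, so the 22.5×8.5 cube is unchanged — 1 connected region; the cylinder at (8.5, 2): section is a regular 12-gon, circumradius r=7.5; Subtracting the remaining from the first: starting from the result so far, the r=7.5 cylinder at (8.5, 2) partially overlaps it — only the 109.57 mm² overlap (of its 168.75 mm²) is removed, clipping the outline — 2 connected regions. The result has 2 disconnected regions.

2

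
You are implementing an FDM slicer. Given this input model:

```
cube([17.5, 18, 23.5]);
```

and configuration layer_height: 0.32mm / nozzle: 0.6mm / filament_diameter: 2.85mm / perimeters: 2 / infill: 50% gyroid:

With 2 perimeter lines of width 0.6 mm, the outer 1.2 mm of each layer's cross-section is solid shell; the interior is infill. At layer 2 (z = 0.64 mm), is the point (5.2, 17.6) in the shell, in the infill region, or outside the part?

At z = 0.64 mm: the cube (footprint 17.5×18) is included at this height. Overall, the cross-section is a single solid region. The nearest boundary edge runs (17.50, 18.00)→(0.00, 18.00); distance from the point to it = 0.40 mm. The point is inside the cross-section, 0.40 mm from the nearest boundary — within the 1.2 mm shell band (2 × 0.6).

shell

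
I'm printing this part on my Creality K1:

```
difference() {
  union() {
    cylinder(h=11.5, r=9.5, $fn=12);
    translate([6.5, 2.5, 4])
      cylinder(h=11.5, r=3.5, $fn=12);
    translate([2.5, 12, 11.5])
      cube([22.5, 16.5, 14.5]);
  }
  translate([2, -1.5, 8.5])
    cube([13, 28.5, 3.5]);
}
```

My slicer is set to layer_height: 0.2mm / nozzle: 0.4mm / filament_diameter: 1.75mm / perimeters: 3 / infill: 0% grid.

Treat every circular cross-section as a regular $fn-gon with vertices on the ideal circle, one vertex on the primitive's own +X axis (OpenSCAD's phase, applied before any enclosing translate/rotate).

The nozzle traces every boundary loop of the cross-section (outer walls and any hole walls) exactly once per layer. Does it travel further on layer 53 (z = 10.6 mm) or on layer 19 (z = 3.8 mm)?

Layer 53 (z = 10.6): the r=9.5 cylinder gives a regular 12-gon of circumradius 9.5 (constant along its height) (perimeter = 2·12·9.500·sin(180°/12) = 59.01 mm); the cylinder at (6.5, 2.5): section is a regular 12-gon, circumradius r=3.5 (perimeter = 2·12·3.500·sin(180°/12) = 21.74 mm); the cube at (2.5, 12) does not reach this height (z outside [11.5, 26]); Combining (union): the regions partially overlap (shared area 32.22 mm²), so the edge portions inside another operand are dropped and the merged outline is re-measured after clipping — boundary = 59.99 mm; the cube at (2, -1.5) is present — its section is the full 13×28.5 rectangle (perimeter 83.00 mm); After the difference (first − rest): starting from that combined region, the 13×28.5 cube at (2, -1.5) partially overlaps it — only the 64.71 mm² overlap (of its 370.50 mm²) is removed, clipping the outline — boundary = 62.34 mm. So its perimeter = 62.34 mm. Layer 19 (z = 3.8): the cylinder: section is a regular 12-gon, circumradius r=9.5 (perimeter = 2·12·9.500·sin(180°/12) = 59.01 mm); the cylinder at (6.5, 2.5) is not intersected at this z (z outside [4, 15.5]); the cube at (2.5, 12) is not intersected at this z (z outside [11.5, 26]); Combining (union): only the r=9.5 cylinder is present, so the union is just that shape — boundary = 59.01 mm; the cube at (2, -1.5) is not intersected at this z (z outside [8.5, 12]); Subtracting the remaining from the first: none of the subtracted shapes is present at this height, so the result so far is unchanged — boundary = 59.01 mm. So its perimeter = 59.01 mm. Layer 53 is larger (62.34 vs 59.01 mm).

layer 53 (z = 10.6 mm)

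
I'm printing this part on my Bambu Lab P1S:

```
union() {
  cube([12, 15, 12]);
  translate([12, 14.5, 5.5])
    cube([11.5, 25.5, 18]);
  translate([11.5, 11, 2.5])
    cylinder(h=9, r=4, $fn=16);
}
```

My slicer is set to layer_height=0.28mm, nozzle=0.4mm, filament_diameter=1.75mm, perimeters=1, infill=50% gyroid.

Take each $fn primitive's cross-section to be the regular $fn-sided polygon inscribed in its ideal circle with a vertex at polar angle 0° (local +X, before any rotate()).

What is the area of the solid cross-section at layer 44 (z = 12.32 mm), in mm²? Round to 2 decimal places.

At z = 12.32 mm: the cube is not intersected at this z (z outside [0, 12]); the 11.5×25.5 cube at (12, 14.5) contributes its full rectangle (area 293.25 mm²); the cylinder at (11.5, 11) is absent (z outside [2.5, 11.5]); Taking the union: only the 11.5×25.5 cube at (12, 14.5) is present, so the union is just that shape — area = 293.25 mm². Overall, the cross-section is a single solid region. Net area = 293.25 mm².

293.25 mm²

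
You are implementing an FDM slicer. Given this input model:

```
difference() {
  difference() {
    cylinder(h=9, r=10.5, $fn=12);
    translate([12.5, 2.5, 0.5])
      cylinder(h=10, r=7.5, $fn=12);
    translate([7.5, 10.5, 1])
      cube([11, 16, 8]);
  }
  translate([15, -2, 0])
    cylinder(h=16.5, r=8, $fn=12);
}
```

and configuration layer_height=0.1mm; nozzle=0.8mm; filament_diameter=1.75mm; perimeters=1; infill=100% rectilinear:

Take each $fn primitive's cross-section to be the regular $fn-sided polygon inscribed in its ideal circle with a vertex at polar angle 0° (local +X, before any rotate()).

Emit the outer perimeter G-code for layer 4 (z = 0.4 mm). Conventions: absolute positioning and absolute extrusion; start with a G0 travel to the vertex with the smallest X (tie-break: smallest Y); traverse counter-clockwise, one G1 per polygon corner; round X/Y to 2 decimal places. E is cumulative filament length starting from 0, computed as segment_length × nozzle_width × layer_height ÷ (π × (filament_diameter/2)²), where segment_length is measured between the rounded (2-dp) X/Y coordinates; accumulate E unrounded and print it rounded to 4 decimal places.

G0 X-10.50 Y0.00 Z0.40
G1 X-9.09 Y-5.25 E0.1808
G1 X-5.25 Y-9.09 E0.3614
G1 X0.00 Y-10.50 E0.5422
G1 X5.25 Y-9.09 E0.7230
G1 X8.21 Y-6.14 E0.8620
G1 X8.07 Y-6.00 E0.8686
G1 X7.00 Y-2.00 E1.0063
G1 X8.07 Y2.00 E1.1440
G1 X9.56 Y3.49 E1.2141
G1 X9.09 Y5.25 E1.2747
G1 X5.25 Y9.09 E1.4553
G1 X0.00 Y10.50 E1.6361
G1 X-5.25 Y9.09 E1.8170
G1 X-9.09 Y5.25 E1.9976
G1 X-10.50 Y0.00 E2.1784

At z = 0.4 mm: the r=10.5 cylinder gives a regular 12-gon of circumradius 10.5 (constant along its height); the cylinder at (12.5, 2.5) is not intersected at this z (z outside [0.5, 10.5]); the cube at (7.5, 10.5) is not intersected at this z (z outside [1, 9]); Subtracting the remaining from the first: none of the subtracted shapes is present at this height, so the r=10.5 cylinder is unchanged — 1 connected region; the r=8 cylinder at (15, -2) contributes a regular 12-gon of circumradius 8; Subtracting the remaining from the first: starting from that combined region, the r=8 cylinder at (15, -2) partially overlaps it — only the 19.58 mm² overlap (of its 192.00 mm²) is removed, clipping the outline — 1 connected region. The outline is a single polygon with 15 vertices. Extrusion per mm of travel: 0.8 × 0.1 / (π × 0.875²) = 0.033260. Accumulating E over each segment gives final E = 2.1784.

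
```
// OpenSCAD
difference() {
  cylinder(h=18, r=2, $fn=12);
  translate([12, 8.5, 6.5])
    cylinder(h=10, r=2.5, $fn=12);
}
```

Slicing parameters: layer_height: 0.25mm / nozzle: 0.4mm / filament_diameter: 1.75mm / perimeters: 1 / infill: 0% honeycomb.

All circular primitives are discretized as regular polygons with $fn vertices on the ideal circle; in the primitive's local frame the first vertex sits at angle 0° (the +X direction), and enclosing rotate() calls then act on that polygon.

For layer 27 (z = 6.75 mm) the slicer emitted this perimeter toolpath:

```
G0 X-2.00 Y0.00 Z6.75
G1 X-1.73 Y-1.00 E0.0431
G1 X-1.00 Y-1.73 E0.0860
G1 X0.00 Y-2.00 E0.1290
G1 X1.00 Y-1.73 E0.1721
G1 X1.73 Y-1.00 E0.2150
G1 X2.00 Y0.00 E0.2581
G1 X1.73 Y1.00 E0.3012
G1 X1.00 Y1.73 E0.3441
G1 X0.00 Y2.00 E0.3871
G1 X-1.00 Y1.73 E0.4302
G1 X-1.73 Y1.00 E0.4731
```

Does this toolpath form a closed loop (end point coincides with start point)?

no

Start point (G0): (-2.00, 0.00). End point (last G1): the path does not return to the start — open.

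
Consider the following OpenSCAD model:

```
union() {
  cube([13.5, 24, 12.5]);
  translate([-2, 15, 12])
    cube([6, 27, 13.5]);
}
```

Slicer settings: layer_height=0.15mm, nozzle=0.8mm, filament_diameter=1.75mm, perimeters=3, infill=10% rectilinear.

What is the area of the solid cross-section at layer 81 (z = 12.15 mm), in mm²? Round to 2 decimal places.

At z = 12.15 mm: the cube (footprint 13.5×24) is included at this height (area 324.00 mm²); the cube at (-2, 15) is present — its section is the full 6×27 rectangle (area 162.00 mm²); Taking the union: the regions partially overlap — summed areas 486.00 mm² minus the doubly-counted overlap 36.00 mm² gives 450.00 mm² — area = 450.00 mm². Overall, the cross-section is a single solid region. Net area = 450.00 mm².

450.00 mm²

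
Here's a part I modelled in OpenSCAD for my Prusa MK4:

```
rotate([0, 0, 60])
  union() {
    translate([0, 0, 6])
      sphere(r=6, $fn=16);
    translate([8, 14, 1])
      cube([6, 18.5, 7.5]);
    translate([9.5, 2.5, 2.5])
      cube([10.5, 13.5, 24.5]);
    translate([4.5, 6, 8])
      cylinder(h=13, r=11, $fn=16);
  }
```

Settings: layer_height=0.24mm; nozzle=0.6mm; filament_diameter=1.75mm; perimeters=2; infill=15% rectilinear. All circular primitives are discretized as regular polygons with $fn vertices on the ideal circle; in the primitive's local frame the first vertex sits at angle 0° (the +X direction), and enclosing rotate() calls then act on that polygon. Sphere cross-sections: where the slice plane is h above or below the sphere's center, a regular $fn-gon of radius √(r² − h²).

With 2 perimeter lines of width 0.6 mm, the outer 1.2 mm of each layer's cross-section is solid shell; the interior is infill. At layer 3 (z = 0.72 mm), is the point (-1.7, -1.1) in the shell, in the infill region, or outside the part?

At z = 0.72 mm: the sphere: section is a regular 16-gon, circumradius = √(r²−h²) = √(6²−5.28²) = 2.850; the cube at (8, 14) does not reach this height (z outside [1, 8.5]); the cube at (9.5, 2.5) does not reach this height (z outside [2.5, 27]); the cylinder at (4.5, 6) is not intersected at this z (z outside [8, 21]); Taking the union: only the r=6 sphere is present, so the union is just that shape — 1 connected region; (whole slice rotated 60° about Z — lengths, areas and connectivity unchanged). Overall, the cross-section is a single solid region. Undo the 60° rotation: the query point maps to (-1.803, 0.922) in the un-rotated model frame. The nearest boundary edge runs (-2.02, 2.02)→(-2.63, 1.09); distance from the point to it = 0.78 mm. The point is inside the cross-section, 0.78 mm from the nearest boundary — within the 1.2 mm shell band (2 × 0.6).

shell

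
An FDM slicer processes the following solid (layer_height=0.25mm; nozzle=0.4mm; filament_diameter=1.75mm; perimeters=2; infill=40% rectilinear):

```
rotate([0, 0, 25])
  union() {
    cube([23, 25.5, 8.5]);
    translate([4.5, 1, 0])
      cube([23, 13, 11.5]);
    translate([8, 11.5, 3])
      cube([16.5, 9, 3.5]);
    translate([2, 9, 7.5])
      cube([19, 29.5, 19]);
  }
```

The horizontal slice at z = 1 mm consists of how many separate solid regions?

1

At z = 1 mm: the cube (footprint 23×25.5) is included at this height; the cube at (4.5, 1) (footprint 23×13) is included at this height; the cube at (8, 11.5) is absent (z outside [3, 6.5]); the cube at (2, 9) is absent (z outside [7.5, 26.5]); Merging all regions: the regions partially overlap (shared area 240.50 mm²), so overlapping operands fuse into one piece — 1 connected region; (rotated 25° about Z; rotation is an isometry so areas/perimeters/island counts are preserved). The result has 1 disconnected region.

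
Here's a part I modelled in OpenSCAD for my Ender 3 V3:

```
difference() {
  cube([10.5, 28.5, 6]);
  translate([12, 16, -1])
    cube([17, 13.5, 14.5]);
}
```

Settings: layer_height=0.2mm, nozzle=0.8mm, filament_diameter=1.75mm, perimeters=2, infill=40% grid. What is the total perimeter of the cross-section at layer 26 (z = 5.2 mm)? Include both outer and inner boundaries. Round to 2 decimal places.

78.00 mm

At z = 5.2 mm: the 10.5×28.5 cube contributes its full rectangle (perimeter 78.00 mm); the 17×13.5 cube at (12, 16) contributes its full rectangle (perimeter 61.00 mm); Taking the first minus the rest: starting from the 10.5×28.5 cube, the 17×13.5 cube at (12, 16) misses the remaining region (no effect) — boundary = 78.00 mm. Overall, the cross-section is a single solid region. Total boundary length (outer) = 78.00 mm.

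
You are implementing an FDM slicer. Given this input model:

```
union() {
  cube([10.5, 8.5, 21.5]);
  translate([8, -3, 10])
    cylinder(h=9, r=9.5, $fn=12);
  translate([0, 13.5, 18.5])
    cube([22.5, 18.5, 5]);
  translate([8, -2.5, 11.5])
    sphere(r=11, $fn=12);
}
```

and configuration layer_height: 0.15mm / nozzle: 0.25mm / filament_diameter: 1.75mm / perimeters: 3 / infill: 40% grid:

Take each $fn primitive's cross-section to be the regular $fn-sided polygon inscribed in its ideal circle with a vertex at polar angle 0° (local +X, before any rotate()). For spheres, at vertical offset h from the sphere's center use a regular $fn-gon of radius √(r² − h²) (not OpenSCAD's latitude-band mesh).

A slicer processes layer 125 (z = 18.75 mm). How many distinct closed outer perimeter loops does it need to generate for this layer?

2

At z = 18.75 mm: the cube (footprint 10.5×8.5) is included at this height; the r=9.5 cylinder at (8, -3) contributes a regular 12-gon of circumradius 9.5; the 22.5×18.5 cube at (0, 13.5) contributes its full rectangle; the sphere at (8, -2.5): section is a regular 12-gon, circumradius = √(r²−h²) = √(11²−7.25²) = 8.273; Merging all regions: the regions partially overlap (shared area 260.28 mm²), so overlapping operands fuse into one piece — 2 connected regions. The result has 2 disconnected regions.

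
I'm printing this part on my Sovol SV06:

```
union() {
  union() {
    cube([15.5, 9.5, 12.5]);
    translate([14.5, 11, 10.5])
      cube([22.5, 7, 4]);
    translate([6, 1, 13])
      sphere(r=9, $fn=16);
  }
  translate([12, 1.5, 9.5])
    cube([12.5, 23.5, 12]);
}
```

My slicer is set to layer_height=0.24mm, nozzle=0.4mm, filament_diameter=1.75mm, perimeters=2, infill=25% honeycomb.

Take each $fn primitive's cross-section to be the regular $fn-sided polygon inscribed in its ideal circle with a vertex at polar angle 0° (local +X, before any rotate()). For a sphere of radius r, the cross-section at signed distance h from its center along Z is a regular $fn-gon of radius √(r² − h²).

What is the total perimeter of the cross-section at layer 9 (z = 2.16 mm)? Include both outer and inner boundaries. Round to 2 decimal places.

50.00 mm

At z = 2.16 mm: the cube is present — its section is the full 15.5×9.5 rectangle (perimeter 50.00 mm); the cube at (14.5, 11) is not intersected at this z (z outside [10.5, 14.5]); the sphere at (6, 1) is not intersected at this z (|z−center|=10.840 > r=9); Taking the union: only the 15.5×9.5 cube is present, so the union is just that shape — boundary = 50.00 mm; the cube at (12, 1.5) is absent (z outside [9.5, 21.5]); Combining (union): only that combined region is present, so the union is just that shape — boundary = 50.00 mm. Overall, the cross-section is a single solid region. Total boundary length (outer) = 50.00 mm.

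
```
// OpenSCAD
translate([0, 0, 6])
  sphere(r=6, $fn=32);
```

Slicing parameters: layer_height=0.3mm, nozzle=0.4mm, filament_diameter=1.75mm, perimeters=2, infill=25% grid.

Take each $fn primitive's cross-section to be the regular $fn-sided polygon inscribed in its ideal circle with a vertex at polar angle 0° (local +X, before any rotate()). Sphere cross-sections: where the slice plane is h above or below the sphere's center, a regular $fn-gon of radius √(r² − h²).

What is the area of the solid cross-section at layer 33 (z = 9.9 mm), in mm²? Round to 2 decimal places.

At z = 9.9 mm: the r=6 sphere contributes a regular 32-gon of circumradius √(6²−3.9²) = 4.560 (area = (32/2)·4.560²·sin(360°/32) = 64.89 mm²). Overall, the cross-section is a single solid region. Net area = 64.89 mm².

64.89 mm²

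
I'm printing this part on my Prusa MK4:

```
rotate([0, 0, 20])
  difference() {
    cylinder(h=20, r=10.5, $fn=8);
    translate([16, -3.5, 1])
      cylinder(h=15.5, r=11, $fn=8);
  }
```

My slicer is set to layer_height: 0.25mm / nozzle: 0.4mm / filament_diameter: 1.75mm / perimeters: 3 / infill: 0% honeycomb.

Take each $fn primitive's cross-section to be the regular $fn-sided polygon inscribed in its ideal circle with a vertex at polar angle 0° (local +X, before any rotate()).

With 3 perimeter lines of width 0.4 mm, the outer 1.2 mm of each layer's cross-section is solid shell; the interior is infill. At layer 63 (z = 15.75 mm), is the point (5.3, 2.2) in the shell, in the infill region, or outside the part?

At z = 15.75 mm: the cylinder: section is a regular 8-gon, circumradius r=10.5; the cylinder at (16, -3.5): section is a regular 8-gon, circumradius r=11; After the difference (first − rest): starting from the r=10.5 cylinder, the r=11 cylinder at (16, -3.5) partially overlaps it — only the 33.60 mm² overlap (of its 342.24 mm²) is removed, clipping the outline — 1 connected region; (rotated 20° about Z; rotation is an isometry so areas/perimeters/island counts are preserved). Overall, the cross-section is a single solid region. Undo the 20° rotation: the query point maps to (5.733, 0.255) in the un-rotated model frame. The nearest boundary edge runs (8.22, 4.28)→(5.00, -3.50); distance from the point to it = 0.76 mm. The point is inside the cross-section, 0.76 mm from the nearest boundary — within the 1.2 mm shell band (3 × 0.4).

shell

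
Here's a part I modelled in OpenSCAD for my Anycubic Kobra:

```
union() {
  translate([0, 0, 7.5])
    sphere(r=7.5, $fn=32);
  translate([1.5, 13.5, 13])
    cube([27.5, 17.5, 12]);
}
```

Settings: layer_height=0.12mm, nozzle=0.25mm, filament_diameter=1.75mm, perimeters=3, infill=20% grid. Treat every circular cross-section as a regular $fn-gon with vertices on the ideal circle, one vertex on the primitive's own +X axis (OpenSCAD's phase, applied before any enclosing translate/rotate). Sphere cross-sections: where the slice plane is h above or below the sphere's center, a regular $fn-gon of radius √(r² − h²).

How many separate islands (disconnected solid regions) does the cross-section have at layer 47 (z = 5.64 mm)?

1

At z = 5.64 mm: the r=7.5 sphere slices to a regular 32-gon of circumradius 7.266 (√(r²−h²) with h=1.86 from center); the cube at (1.5, 13.5) does not reach this height (z outside [13, 25]); Taking the union: only the r=7.5 sphere is present, so the union is just that shape — 1 connected region. Overall, the cross-section is a single solid region. Island count = 1.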